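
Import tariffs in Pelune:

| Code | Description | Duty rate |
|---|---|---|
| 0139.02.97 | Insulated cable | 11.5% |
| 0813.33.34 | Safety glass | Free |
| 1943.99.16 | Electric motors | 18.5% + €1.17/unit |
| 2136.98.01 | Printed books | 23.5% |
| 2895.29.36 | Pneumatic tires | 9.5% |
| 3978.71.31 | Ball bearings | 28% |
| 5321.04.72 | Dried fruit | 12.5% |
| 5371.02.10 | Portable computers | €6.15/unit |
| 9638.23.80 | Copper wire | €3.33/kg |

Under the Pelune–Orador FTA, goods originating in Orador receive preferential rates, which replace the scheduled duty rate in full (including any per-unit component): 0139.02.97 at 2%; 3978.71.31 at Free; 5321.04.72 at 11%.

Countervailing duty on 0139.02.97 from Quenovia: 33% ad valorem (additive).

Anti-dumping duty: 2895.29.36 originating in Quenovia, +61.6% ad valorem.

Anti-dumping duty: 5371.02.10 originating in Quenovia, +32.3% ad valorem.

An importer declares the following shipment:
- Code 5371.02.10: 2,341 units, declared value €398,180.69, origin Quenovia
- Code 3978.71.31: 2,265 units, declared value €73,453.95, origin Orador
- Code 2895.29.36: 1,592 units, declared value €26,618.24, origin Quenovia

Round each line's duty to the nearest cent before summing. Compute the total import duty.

€161,935.08

Line 1 (5371.02.10, Quenovia, 2,341 units, €398,180.69):
Base rate for 5371.02.10 is €6.15/unit.
Additional duty on 5371.02.10 from Quenovia: +32.3% ad valorem. Applied ad valorem rate = 32.3%.
Duty = €398,180.69 × 32.3% + 2,341 × €6.15 = €143,009.51.
Line 2 (3978.71.31, Orador, 2,265 units, €73,453.95):
Base rate for 3978.71.31 is 28%.
Origin Orador qualifies under the Pelune–Orador agreement and 3978.71.31 is covered: preferential rate Free applies instead.
Duty = €73,453.95 × 0% = €0.00.
Line 3 (2895.29.36, Quenovia, 1,592 units, €26,618.24):
Base rate for 2895.29.36 is 9.5%.
Additional duty on 2895.29.36 from Quenovia: +61.6%. Applied ad valorem rate: 9.5% + 61.6% = 71.1%.
Duty = €26,618.24 × 71.1% = €18,925.57.
Total = €143,009.51 + €0.00 + €18,925.57 = €161,935.08.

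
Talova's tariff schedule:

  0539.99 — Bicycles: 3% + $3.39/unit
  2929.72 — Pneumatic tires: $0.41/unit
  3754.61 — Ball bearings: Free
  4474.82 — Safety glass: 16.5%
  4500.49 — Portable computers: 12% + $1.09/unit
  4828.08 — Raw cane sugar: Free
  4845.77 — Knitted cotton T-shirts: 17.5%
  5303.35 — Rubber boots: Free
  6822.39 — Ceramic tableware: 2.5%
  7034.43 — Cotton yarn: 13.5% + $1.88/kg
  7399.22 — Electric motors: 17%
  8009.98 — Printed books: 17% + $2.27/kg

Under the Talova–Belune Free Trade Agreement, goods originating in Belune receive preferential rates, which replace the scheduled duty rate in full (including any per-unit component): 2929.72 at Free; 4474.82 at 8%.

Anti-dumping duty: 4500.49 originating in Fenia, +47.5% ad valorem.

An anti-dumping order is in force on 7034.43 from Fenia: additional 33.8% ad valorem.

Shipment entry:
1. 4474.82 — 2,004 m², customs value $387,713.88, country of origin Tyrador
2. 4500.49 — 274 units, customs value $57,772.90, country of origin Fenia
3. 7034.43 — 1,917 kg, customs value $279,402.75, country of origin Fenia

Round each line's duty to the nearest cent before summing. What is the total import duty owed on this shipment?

$234,407.79

Line 1 (4474.82, Tyrador, 2,004 m², $387,713.88):
Base rate for 4474.82 is 16.5%.
4474.82 has an FTA preferential rate, but origin Tyrador is not Belune; base rate stands.
Duty = $387,713.88 × 16.5% = $63,972.79.
Line 2 (4500.49, Fenia, 274 units, $57,772.90):
Base rate for 4500.49 is 12% + $1.09/unit.
Additional duty on 4500.49 from Fenia: +47.5%. Applied ad valorem rate: 12% + 47.5% = 59.5%.
Duty = $57,772.90 × 59.5% + 274 × $1.09 = $34,673.54.
Line 3 (7034.43, Fenia, 1,917 kg, $279,402.75):
Base rate for 7034.43 is 13.5% + $1.88/kg.
Additional duty on 7034.43 from Fenia: +33.8%. Applied ad valorem rate: 13.5% + 33.8% = 47.3%.
Duty = $279,402.75 × 47.3% + 1,917 × $1.88 = $135,761.46.
Total = $63,972.79 + $34,673.54 + $135,761.46 = $234,407.79.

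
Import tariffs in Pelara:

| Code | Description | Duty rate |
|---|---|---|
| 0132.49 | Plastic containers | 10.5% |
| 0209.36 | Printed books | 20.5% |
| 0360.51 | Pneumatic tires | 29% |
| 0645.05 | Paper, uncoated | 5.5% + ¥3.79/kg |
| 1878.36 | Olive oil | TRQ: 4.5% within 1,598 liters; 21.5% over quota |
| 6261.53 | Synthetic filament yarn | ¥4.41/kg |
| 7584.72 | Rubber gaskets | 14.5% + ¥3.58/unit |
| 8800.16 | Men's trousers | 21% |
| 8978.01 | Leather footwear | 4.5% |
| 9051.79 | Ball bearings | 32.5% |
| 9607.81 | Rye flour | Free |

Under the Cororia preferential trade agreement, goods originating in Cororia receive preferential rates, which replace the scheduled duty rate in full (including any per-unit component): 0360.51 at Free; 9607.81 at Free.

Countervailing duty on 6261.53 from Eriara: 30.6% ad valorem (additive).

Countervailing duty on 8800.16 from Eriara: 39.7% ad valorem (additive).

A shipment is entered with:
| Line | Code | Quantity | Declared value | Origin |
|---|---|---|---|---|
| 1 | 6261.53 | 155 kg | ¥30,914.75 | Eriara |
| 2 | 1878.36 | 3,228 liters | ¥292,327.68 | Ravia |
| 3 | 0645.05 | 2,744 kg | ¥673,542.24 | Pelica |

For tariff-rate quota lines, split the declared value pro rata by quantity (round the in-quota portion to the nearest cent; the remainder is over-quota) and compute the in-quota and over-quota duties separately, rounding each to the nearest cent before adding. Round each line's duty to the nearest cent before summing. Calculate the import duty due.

¥95,836.96

Line 1 (6261.53, Eriara, 155 kg, ¥30,914.75):
Base rate for 6261.53 is ¥4.41/kg.
Additional duty on 6261.53 from Eriara: +30.6% ad valorem. Applied ad valorem rate = 30.6%.
Duty = ¥30,914.75 × 30.6% + 155 × ¥4.41 = ¥10,143.46.
Line 2 (1878.36, Ravia, 3,228 liters, ¥292,327.68):
Code 1878.36 is under a tariff-rate quota (threshold 1,598 liters). In-quota: 1,598 liters at 4.5%; over-quota: 1,630 liters at 21.5%.
Pro-rata value split: in-quota = ¥292,327.68 × 1,598/3,228 = ¥144,714.88; over-quota = ¥292,327.68 − ¥144,714.88 = ¥147,612.80.
In-quota duty = ¥144,714.88 × 4.5% = ¥6,512.17. Over-quota duty = ¥147,612.80 × 21.5% = ¥31,736.75.
Line duty = ¥6,512.17 + ¥31,736.75 = ¥38,248.92.
Line 3 (0645.05, Pelica, 2,744 kg, ¥673,542.24):
Base rate for 0645.05 is 5.5% + ¥3.79/kg.
Duty = ¥673,542.24 × 5.5% + 2,744 × ¥3.79 = ¥47,444.58.
Total = ¥10,143.46 + ¥38,248.92 + ¥47,444.58 = ¥95,836.96.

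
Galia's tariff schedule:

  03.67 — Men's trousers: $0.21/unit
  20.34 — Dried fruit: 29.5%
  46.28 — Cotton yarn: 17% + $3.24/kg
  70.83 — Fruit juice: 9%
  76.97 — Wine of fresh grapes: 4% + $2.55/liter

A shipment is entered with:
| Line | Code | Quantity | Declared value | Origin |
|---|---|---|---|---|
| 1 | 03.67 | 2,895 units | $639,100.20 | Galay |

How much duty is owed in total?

$607.95

Line 1 (03.67, Galay, 2,895 units, $639,100.20):
Base rate for 03.67 is $0.21/unit.
Duty = 2,895 × $0.21 = $607.95.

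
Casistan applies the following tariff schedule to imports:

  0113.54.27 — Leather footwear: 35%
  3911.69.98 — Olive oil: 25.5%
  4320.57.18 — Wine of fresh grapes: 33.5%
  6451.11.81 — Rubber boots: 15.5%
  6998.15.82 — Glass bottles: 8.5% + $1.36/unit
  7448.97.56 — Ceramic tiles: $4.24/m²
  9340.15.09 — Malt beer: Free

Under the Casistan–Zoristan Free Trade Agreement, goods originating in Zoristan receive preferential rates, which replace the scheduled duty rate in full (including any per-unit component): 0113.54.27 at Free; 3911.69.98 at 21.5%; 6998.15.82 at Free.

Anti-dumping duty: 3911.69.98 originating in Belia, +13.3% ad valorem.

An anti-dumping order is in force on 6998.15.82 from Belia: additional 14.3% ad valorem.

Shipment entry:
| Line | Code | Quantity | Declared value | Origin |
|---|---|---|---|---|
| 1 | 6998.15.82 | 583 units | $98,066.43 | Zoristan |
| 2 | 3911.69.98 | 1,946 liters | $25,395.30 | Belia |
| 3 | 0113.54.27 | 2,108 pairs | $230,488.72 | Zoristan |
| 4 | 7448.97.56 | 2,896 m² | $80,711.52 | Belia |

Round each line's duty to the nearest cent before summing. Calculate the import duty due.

Line 1 (6998.15.82, Zoristan, 583 units, $98,066.43):
Base rate for 6998.15.82 is 8.5% + $1.36/unit.
Origin Zoristan qualifies under the Casistan–Zoristan agreement and 6998.15.82 is covered: preferential rate Free applies instead.
The additional-duty order on 6998.15.82 targets Belia, not Zoristan; it does not apply.
Duty = $98,066.43 × 0% = $0.00.
Line 2 (3911.69.98, Belia, 1,946 liters, $25,395.30):
Base rate for 3911.69.98 is 25.5%.
3911.69.98 has an FTA preferential rate, but origin Belia is not Zoristan; base rate stands.
Additional duty on 3911.69.98 from Belia: +13.3%. Applied ad valorem rate: 25.5% + 13.3% = 38.8%.
Duty = $25,395.30 × 38.8% = $9,853.38.
Line 3 (0113.54.27, Zoristan, 2,108 pairs, $230,488.72):
Base rate for 0113.54.27 is 35%.
Origin Zoristan qualifies under the Casistan–Zoristan agreement and 0113.54.27 is covered: preferential rate Free applies instead.
Duty = $230,488.72 × 0% = $0.00.
Line 4 (7448.97.56, Belia, 2,896 m², $80,711.52):
Base rate for 7448.97.56 is $4.24/m².
Duty = 2,896 × $4.24 = $12,279.04.
Total = $0.00 + $9,853.38 + $0.00 + $12,279.04 = $22,132.42.

$22,132.42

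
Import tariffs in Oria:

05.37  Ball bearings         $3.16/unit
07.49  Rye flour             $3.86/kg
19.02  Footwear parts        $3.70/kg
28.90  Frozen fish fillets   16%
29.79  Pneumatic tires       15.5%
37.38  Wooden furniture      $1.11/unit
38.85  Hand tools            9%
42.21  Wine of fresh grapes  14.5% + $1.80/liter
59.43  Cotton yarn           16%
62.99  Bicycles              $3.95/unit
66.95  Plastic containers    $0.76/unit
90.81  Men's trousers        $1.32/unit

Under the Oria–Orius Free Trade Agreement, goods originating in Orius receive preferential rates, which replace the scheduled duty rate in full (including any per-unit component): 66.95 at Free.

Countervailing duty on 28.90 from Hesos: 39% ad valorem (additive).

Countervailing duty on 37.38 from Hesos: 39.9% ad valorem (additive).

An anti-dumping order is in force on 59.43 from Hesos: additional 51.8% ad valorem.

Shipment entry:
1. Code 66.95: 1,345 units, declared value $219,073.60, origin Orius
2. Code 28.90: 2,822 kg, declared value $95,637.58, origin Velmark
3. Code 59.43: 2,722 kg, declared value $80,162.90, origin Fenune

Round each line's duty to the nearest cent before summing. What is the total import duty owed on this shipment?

$28,128.07

Line 1 (66.95, Orius, 1,345 units, $219,073.60):
Base rate for 66.95 is $0.76/unit.
Origin Orius qualifies under the Oria–Orius agreement and 66.95 is covered: preferential rate Free applies instead.
Duty = $219,073.60 × 0% = $0.00.
Line 2 (28.90, Velmark, 2,822 kg, $95,637.58):
Base rate for 28.90 is 16%.
The additional-duty order on 28.90 targets Hesos, not Velmark; it does not apply.
Duty = $95,637.58 × 16% = $15,302.01.
Line 3 (59.43, Fenune, 2,722 kg, $80,162.90):
Base rate for 59.43 is 16%.
The additional-duty order on 59.43 targets Hesos, not Fenune; it does not apply.
Duty = $80,162.90 × 16% = $12,826.06.
Total = $0.00 + $15,302.01 + $12,826.06 = $28,128.07.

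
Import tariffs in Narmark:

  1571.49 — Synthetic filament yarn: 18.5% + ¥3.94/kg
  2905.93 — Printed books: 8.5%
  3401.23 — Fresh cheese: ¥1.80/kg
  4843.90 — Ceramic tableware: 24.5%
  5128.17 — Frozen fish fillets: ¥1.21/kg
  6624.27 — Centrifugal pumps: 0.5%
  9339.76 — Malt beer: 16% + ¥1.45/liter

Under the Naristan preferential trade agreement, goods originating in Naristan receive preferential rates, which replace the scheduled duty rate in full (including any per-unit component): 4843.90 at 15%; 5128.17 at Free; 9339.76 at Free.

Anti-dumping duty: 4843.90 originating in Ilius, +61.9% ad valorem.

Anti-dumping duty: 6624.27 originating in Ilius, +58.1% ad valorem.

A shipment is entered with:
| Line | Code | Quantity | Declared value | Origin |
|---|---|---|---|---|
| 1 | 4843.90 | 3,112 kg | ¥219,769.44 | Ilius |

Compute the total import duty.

Line 1 (4843.90, Ilius, 3,112 kg, ¥219,769.44):
Base rate for 4843.90 is 24.5%.
4843.90 has an FTA preferential rate, but origin Ilius is not Naristan; base rate stands.
Additional duty on 4843.90 from Ilius: +61.9%. Applied ad valorem rate: 24.5% + 61.9% = 86.4%.
Duty = ¥219,769.44 × 86.4% = ¥189,880.80.

¥189,880.80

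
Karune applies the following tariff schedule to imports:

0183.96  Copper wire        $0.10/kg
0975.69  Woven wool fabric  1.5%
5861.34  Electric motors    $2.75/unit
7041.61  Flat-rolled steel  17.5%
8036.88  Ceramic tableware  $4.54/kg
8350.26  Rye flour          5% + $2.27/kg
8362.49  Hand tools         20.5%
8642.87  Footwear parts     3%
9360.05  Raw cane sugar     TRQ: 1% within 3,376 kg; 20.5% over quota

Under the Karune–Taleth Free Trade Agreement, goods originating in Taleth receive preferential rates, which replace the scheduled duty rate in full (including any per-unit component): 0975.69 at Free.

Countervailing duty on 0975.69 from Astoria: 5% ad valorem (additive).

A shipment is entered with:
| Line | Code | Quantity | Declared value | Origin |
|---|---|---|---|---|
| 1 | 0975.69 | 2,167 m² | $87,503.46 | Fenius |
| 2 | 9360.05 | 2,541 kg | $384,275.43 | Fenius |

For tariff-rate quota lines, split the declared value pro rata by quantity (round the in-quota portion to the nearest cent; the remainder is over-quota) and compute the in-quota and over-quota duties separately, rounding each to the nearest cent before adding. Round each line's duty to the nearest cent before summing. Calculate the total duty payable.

Line 1 (0975.69, Fenius, 2,167 m², $87,503.46):
Base rate for 0975.69 is 1.5%.
0975.69 has an FTA preferential rate, but origin Fenius is not Taleth; base rate stands.
The additional-duty order on 0975.69 targets Astoria, not Fenius; it does not apply.
Duty = $87,503.46 × 1.5% = $1,312.55.
Line 2 (9360.05, Fenius, 2,541 kg, $384,275.43):
Code 9360.05 is under a tariff-rate quota (threshold 3,376 kg). Quantity 2,541 kg is within the quota, so the in-quota rate 1% applies to the full value.
Duty = $384,275.43 × 1% = $3,842.75.
Total = $1,312.55 + $3,842.75 = $5,155.30.

$5,155.30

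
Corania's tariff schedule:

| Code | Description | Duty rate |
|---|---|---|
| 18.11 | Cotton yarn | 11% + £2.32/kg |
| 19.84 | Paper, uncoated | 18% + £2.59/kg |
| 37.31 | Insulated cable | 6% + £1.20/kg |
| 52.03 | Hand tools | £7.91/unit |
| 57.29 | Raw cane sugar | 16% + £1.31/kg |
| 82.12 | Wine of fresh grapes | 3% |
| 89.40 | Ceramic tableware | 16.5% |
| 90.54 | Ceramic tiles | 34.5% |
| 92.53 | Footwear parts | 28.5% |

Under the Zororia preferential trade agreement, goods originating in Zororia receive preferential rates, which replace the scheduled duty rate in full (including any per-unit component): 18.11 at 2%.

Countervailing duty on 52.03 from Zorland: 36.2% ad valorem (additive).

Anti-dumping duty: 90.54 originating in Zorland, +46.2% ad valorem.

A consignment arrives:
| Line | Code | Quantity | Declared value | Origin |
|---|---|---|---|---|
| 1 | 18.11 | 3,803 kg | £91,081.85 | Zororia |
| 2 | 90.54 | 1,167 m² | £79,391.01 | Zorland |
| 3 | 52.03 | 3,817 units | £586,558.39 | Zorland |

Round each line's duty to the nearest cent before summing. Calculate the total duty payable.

£308,416.80

Line 1 (18.11, Zororia, 3,803 kg, £91,081.85):
Base rate for 18.11 is 11% + £2.32/kg.
Origin Zororia qualifies under the Corania–Zororia agreement and 18.11 is covered: preferential rate 2% applies instead.
Duty = £91,081.85 × 2% = £1,821.64.
Line 2 (90.54, Zorland, 1,167 m², £79,391.01):
Base rate for 90.54 is 34.5%.
Additional duty on 90.54 from Zorland: +46.2%. Applied ad valorem rate: 34.5% + 46.2% = 80.7%.
Duty = £79,391.01 × 80.7% = £64,068.55.
Line 3 (52.03, Zorland, 3,817 units, £586,558.39):
Base rate for 52.03 is £7.91/unit.
Additional duty on 52.03 from Zorland: +36.2% ad valorem. Applied ad valorem rate = 36.2%.
Duty = £586,558.39 × 36.2% + 3,817 × £7.91 = £242,526.61.
Total = £1,821.64 + £64,068.55 + £242,526.61 = £308,416.80.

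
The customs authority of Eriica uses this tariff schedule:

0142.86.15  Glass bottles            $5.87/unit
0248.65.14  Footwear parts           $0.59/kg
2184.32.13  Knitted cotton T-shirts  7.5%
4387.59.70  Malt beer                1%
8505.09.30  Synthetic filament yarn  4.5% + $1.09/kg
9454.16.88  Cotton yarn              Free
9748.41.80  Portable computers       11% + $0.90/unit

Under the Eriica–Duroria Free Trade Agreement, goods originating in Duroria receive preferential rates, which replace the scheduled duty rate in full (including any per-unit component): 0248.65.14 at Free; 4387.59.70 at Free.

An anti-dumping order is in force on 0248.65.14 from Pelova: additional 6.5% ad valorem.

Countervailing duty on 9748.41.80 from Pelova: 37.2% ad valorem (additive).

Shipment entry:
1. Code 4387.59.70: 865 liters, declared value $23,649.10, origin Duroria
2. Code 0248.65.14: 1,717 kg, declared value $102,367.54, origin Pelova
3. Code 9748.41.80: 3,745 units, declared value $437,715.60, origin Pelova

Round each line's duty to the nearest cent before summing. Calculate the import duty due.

$222,016.34

Line 1 (4387.59.70, Duroria, 865 liters, $23,649.10):
Base rate for 4387.59.70 is 1%.
Origin Duroria qualifies under the Eriica–Duroria agreement and 4387.59.70 is covered: preferential rate Free applies instead.
Duty = $23,649.10 × 0% = $0.00.
Line 2 (0248.65.14, Pelova, 1,717 kg, $102,367.54):
Base rate for 0248.65.14 is $0.59/kg.
0248.65.14 has an FTA preferential rate, but origin Pelova is not Duroria; base rate stands.
Additional duty on 0248.65.14 from Pelova: +6.5% ad valorem. Applied ad valorem rate = 6.5%.
Duty = $102,367.54 × 6.5% + 1,717 × $0.59 = $7,666.92.
Line 3 (9748.41.80, Pelova, 3,745 units, $437,715.60):
Base rate for 9748.41.80 is 11% + $0.90/unit.
Additional duty on 9748.41.80 from Pelova: +37.2%. Applied ad valorem rate: 11% + 37.2% = 48.2%.
Duty = $437,715.60 × 48.2% + 3,745 × $0.90 = $214,349.42.
Total = $0.00 + $7,666.92 + $214,349.42 = $222,016.34.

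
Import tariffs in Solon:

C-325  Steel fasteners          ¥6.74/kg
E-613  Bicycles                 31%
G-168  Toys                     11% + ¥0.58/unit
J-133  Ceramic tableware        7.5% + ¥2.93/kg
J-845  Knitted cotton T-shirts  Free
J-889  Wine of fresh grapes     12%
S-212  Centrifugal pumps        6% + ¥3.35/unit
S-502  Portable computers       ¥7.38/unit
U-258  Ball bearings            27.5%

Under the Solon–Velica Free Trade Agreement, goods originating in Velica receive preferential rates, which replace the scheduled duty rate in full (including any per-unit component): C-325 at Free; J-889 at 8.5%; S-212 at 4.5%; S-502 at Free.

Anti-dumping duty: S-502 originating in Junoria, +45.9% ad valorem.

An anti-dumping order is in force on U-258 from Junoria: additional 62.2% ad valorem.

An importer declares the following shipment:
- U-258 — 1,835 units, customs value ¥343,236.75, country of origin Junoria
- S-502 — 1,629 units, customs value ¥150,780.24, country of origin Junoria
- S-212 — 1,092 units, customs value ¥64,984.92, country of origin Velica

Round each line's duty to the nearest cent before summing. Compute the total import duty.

Line 1 (U-258, Junoria, 1,835 units, ¥343,236.75):
Base rate for U-258 is 27.5%.
Additional duty on U-258 from Junoria: +62.2%. Applied ad valorem rate: 27.5% + 62.2% = 89.7%.
Duty = ¥343,236.75 × 89.7% = ¥307,883.36.
Line 2 (S-502, Junoria, 1,629 units, ¥150,780.24):
Base rate for S-502 is ¥7.38/unit.
S-502 has an FTA preferential rate, but origin Junoria is not Velica; base rate stands.
Additional duty on S-502 from Junoria: +45.9% ad valorem. Applied ad valorem rate = 45.9%.
Duty = ¥150,780.24 × 45.9% + 1,629 × ¥7.38 = ¥81,230.15.
Line 3 (S-212, Velica, 1,092 units, ¥64,984.92):
Base rate for S-212 is 6% + ¥3.35/unit.
Origin Velica qualifies under the Solon–Velica agreement and S-212 is covered: preferential rate 4.5% applies instead.
Duty = ¥64,984.92 × 4.5% = ¥2,924.32.
Total = ¥307,883.36 + ¥81,230.15 + ¥2,924.32 = ¥392,037.83.

¥392,037.83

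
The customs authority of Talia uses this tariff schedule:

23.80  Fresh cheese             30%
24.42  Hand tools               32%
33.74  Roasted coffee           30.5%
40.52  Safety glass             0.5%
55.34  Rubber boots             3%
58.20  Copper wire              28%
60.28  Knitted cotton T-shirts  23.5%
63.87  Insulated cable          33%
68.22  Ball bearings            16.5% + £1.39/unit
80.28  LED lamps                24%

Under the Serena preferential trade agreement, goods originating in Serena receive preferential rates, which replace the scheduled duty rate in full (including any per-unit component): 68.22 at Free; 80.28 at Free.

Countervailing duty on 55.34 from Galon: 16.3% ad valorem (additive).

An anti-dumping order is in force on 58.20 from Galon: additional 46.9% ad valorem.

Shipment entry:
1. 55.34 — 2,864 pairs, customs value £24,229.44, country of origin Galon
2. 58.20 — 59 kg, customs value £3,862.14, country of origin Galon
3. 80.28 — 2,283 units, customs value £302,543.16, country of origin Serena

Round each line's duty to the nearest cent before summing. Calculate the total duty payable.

Line 1 (55.34, Galon, 2,864 pairs, £24,229.44):
Base rate for 55.34 is 3%.
Additional duty on 55.34 from Galon: +16.3%. Applied ad valorem rate: 3% + 16.3% = 19.3%.
Duty = £24,229.44 × 19.3% = £4,676.28.
Line 2 (58.20, Galon, 59 kg, £3,862.14):
Base rate for 58.20 is 28%.
Additional duty on 58.20 from Galon: +46.9%. Applied ad valorem rate: 28% + 46.9% = 74.9%.
Duty = £3,862.14 × 74.9% = £2,892.74.
Line 3 (80.28, Serena, 2,283 units, £302,543.16):
Base rate for 80.28 is 24%.
Origin Serena qualifies under the Talia–Serena agreement and 80.28 is covered: preferential rate Free applies instead.
Duty = £302,543.16 × 0% = £0.00.
Total = £4,676.28 + £2,892.74 + £0.00 = £7,569.02.

£7,569.02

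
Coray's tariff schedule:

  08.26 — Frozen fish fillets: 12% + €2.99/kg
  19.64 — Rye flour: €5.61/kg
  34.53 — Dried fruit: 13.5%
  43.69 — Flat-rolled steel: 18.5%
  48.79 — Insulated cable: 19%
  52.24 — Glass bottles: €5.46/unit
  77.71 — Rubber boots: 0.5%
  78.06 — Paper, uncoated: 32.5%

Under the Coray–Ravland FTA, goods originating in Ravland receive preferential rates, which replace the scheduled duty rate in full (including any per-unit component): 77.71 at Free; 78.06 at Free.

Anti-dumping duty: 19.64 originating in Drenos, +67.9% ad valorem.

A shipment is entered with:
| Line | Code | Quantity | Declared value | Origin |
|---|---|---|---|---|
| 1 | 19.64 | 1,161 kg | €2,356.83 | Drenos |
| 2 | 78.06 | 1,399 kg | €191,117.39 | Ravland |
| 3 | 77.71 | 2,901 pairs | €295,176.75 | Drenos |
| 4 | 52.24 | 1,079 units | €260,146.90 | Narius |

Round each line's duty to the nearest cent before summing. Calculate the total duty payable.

€15,480.72

Line 1 (19.64, Drenos, 1,161 kg, €2,356.83):
Base rate for 19.64 is €5.61/kg.
Additional duty on 19.64 from Drenos: +67.9% ad valorem. Applied ad valorem rate = 67.9%.
Duty = €2,356.83 × 67.9% + 1,161 × €5.61 = €8,113.50.
Line 2 (78.06, Ravland, 1,399 kg, €191,117.39):
Base rate for 78.06 is 32.5%.
Origin Ravland qualifies under the Coray–Ravland agreement and 78.06 is covered: preferential rate Free applies instead.
Duty = €191,117.39 × 0% = €0.00.
Line 3 (77.71, Drenos, 2,901 pairs, €295,176.75):
Base rate for 77.71 is 0.5%.
77.71 has an FTA preferential rate, but origin Drenos is not Ravland; base rate stands.
Duty = €295,176.75 × 0.5% = €1,475.88.
Line 4 (52.24, Narius, 1,079 units, €260,146.90):
Base rate for 52.24 is €5.46/unit.
Duty = 1,079 × €5.46 = €5,891.34.
Total = €8,113.50 + €0.00 + €1,475.88 + €5,891.34 = €15,480.72.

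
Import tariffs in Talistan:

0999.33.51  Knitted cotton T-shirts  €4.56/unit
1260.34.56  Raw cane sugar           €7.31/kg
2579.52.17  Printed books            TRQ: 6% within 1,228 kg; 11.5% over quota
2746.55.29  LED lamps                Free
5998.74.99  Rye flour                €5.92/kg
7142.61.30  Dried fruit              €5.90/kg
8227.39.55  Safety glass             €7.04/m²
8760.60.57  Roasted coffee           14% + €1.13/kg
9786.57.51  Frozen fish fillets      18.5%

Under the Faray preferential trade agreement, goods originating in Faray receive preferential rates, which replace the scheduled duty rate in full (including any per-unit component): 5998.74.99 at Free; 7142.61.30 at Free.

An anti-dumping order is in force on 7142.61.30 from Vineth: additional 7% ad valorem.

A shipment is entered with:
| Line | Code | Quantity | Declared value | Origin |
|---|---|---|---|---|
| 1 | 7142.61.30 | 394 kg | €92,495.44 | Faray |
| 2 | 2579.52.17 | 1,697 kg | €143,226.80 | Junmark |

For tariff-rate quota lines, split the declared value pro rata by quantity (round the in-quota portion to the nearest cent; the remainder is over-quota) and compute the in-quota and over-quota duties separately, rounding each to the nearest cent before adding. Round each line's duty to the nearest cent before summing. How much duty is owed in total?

€10,770.70

Line 1 (7142.61.30, Faray, 394 kg, €92,495.44):
Base rate for 7142.61.30 is €5.90/kg.
Origin Faray qualifies under the Talistan–Faray agreement and 7142.61.30 is covered: preferential rate Free applies instead.
The additional-duty order on 7142.61.30 targets Vineth, not Faray; it does not apply.
Duty = €92,495.44 × 0% = €0.00.
Line 2 (2579.52.17, Junmark, 1,697 kg, €143,226.80):
Code 2579.52.17 is under a tariff-rate quota (threshold 1,228 kg). In-quota: 1,228 kg at 6%; over-quota: 469 kg at 11.5%.
Pro-rata value split: in-quota = €143,226.80 × 1,228/1,697 = €103,643.20; over-quota = €143,226.80 − €103,643.20 = €39,583.60.
In-quota duty = €103,643.20 × 6% = €6,218.59. Over-quota duty = €39,583.60 × 11.5% = €4,552.11.
Line duty = €6,218.59 + €4,552.11 = €10,770.70.
Total = €0.00 + €10,770.70 = €10,770.70.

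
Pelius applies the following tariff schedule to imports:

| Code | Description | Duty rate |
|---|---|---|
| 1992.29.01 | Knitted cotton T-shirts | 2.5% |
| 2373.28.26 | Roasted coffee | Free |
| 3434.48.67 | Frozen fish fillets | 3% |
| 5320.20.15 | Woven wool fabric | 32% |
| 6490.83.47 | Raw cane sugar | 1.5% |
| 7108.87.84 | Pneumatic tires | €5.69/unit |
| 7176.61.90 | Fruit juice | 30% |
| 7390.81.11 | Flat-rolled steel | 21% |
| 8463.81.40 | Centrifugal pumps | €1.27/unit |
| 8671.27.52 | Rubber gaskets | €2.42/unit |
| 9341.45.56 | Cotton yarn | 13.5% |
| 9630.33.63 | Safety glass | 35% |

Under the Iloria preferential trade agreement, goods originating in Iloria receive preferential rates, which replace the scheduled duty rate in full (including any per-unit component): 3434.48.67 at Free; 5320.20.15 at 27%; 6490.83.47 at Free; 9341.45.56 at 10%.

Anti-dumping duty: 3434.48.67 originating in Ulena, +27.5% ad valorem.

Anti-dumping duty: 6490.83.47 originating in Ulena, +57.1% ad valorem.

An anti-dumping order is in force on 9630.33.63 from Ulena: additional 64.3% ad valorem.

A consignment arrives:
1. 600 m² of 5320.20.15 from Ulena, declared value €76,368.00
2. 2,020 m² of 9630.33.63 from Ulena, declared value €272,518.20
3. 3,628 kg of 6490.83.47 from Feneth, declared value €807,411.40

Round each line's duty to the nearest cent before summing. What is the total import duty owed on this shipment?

Line 1 (5320.20.15, Ulena, 600 m², €76,368.00):
Base rate for 5320.20.15 is 32%.
5320.20.15 has an FTA preferential rate, but origin Ulena is not Iloria; base rate stands.
Duty = €76,368.00 × 32% = €24,437.76.
Line 2 (9630.33.63, Ulena, 2,020 m², €272,518.20):
Base rate for 9630.33.63 is 35%.
Additional duty on 9630.33.63 from Ulena: +64.3%. Applied ad valorem rate: 35% + 64.3% = 99.3%.
Duty = €272,518.20 × 99.3% = €270,610.57.
Line 3 (6490.83.47, Feneth, 3,628 kg, €807,411.40):
Base rate for 6490.83.47 is 1.5%.
6490.83.47 has an FTA preferential rate, but origin Feneth is not Iloria; base rate stands.
The additional-duty order on 6490.83.47 targets Ulena, not Feneth; it does not apply.
Duty = €807,411.40 × 1.5% = €12,111.17.
Total = €24,437.76 + €270,610.57 + €12,111.17 = €307,159.50.

€307,159.50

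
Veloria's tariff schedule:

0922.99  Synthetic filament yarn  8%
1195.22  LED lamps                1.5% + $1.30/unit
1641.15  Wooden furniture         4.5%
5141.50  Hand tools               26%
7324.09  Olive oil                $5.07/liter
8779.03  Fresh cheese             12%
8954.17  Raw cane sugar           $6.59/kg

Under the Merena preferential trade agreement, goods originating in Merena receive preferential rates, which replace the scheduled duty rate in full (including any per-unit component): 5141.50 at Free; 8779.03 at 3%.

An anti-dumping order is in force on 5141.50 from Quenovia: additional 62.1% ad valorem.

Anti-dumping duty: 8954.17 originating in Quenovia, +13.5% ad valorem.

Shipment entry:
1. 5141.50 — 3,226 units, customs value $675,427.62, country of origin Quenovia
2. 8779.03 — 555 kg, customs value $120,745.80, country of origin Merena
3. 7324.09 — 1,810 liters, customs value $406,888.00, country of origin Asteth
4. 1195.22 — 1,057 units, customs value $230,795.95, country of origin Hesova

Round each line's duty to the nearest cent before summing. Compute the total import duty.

$612,686.84

Line 1 (5141.50, Quenovia, 3,226 units, $675,427.62):
Base rate for 5141.50 is 26%.
5141.50 has an FTA preferential rate, but origin Quenovia is not Merena; base rate stands.
Additional duty on 5141.50 from Quenovia: +62.1%. Applied ad valorem rate: 26% + 62.1% = 88.1%.
Duty = $675,427.62 × 88.1% = $595,051.73.
Line 2 (8779.03, Merena, 555 kg, $120,745.80):
Base rate for 8779.03 is 12%.
Origin Merena qualifies under the Veloria–Merena agreement and 8779.03 is covered: preferential rate 3% applies instead.
Duty = $120,745.80 × 3% = $3,622.37.
Line 3 (7324.09, Asteth, 1,810 liters, $406,888.00):
Base rate for 7324.09 is $5.07/liter.
Duty = 1,810 × $5.07 = $9,176.70.
Line 4 (1195.22, Hesova, 1,057 units, $230,795.95):
Base rate for 1195.22 is 1.5% + $1.30/unit.
Duty = $230,795.95 × 1.5% + 1,057 × $1.30 = $4,836.04.
Total = $595,051.73 + $3,622.37 + $9,176.70 + $4,836.04 = $612,686.84.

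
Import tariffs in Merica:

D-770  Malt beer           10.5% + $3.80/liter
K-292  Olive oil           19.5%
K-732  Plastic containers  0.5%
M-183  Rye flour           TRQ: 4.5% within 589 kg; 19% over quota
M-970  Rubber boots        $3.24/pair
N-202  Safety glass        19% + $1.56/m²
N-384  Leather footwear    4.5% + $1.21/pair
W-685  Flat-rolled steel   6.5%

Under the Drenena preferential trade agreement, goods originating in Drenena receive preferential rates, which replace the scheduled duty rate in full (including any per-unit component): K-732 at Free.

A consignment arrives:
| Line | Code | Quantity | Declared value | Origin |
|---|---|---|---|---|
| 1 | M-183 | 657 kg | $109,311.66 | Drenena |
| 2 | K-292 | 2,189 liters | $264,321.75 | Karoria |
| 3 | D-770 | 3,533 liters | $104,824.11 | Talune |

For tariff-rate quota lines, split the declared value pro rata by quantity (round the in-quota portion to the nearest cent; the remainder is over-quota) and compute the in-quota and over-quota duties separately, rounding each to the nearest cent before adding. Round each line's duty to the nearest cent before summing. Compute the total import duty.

Line 1 (M-183, Drenena, 657 kg, $109,311.66):
Code M-183 is under a tariff-rate quota (threshold 589 kg). In-quota: 589 kg at 4.5%; over-quota: 68 kg at 19%.
Pro-rata value split: in-quota = $109,311.66 × 589/657 = $97,997.82; over-quota = $109,311.66 − $97,997.82 = $11,313.84.
In-quota duty = $97,997.82 × 4.5% = $4,409.90. Over-quota duty = $11,313.84 × 19% = $2,149.63.
Line duty = $4,409.90 + $2,149.63 = $6,559.53.
Line 2 (K-292, Karoria, 2,189 liters, $264,321.75):
Base rate for K-292 is 19.5%.
Duty = $264,321.75 × 19.5% = $51,542.74.
Line 3 (D-770, Talune, 3,533 liters, $104,824.11):
Base rate for D-770 is 10.5% + $3.80/liter.
Duty = $104,824.11 × 10.5% + 3,533 × $3.80 = $24,431.93.
Total = $6,559.53 + $51,542.74 + $24,431.93 = $82,534.20.

$82,534.20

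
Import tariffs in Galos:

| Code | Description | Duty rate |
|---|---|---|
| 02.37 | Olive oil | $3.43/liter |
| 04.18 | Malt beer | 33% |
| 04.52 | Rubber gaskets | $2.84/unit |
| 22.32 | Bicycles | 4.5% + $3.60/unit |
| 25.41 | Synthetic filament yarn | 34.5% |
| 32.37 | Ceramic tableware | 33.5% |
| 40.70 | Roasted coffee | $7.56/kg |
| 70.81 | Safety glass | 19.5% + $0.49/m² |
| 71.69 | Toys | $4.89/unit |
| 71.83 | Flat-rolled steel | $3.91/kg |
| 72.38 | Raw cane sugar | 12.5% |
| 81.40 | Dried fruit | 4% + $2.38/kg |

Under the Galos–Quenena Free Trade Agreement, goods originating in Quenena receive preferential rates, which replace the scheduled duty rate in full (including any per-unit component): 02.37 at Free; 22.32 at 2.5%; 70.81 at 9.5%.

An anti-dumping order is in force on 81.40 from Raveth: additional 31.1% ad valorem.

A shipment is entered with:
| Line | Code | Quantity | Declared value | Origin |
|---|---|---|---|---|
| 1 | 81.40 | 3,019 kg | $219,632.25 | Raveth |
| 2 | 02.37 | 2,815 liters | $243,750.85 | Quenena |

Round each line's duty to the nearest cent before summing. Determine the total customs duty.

$84,276.14

Line 1 (81.40, Raveth, 3,019 kg, $219,632.25):
Base rate for 81.40 is 4% + $2.38/kg.
Additional duty on 81.40 from Raveth: +31.1%. Applied ad valorem rate: 4% + 31.1% = 35.1%.
Duty = $219,632.25 × 35.1% + 3,019 × $2.38 = $84,276.14.
Line 2 (02.37, Quenena, 2,815 liters, $243,750.85):
Base rate for 02.37 is $3.43/liter.
Origin Quenena qualifies under the Galos–Quenena agreement and 02.37 is covered: preferential rate Free applies instead.
Duty = $243,750.85 × 0% = $0.00.
Total = $84,276.14 + $0.00 = $84,276.14.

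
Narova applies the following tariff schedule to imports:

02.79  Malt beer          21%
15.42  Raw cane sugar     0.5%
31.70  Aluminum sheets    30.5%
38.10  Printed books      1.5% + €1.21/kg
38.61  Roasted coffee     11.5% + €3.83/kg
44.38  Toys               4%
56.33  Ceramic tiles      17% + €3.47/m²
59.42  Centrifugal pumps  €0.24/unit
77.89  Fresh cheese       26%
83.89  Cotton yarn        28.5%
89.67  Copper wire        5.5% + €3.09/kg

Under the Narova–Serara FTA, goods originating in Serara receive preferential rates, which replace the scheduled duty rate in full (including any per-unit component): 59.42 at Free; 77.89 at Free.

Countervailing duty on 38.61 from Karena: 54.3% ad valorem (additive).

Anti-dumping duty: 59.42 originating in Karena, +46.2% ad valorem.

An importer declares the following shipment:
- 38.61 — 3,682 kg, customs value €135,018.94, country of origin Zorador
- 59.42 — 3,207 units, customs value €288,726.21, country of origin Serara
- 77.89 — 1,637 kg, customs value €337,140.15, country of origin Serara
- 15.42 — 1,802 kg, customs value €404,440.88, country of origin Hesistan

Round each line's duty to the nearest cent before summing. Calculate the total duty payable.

€31,651.44

Line 1 (38.61, Zorador, 3,682 kg, €135,018.94):
Base rate for 38.61 is 11.5% + €3.83/kg.
The additional-duty order on 38.61 targets Karena, not Zorador; it does not apply.
Duty = €135,018.94 × 11.5% + 3,682 × €3.83 = €29,629.24.
Line 2 (59.42, Serara, 3,207 units, €288,726.21):
Base rate for 59.42 is €0.24/unit.
Origin Serara qualifies under the Narova–Serara agreement and 59.42 is covered: preferential rate Free applies instead.
The additional-duty order on 59.42 targets Karena, not Serara; it does not apply.
Duty = €288,726.21 × 0% = €0.00.
Line 3 (77.89, Serara, 1,637 kg, €337,140.15):
Base rate for 77.89 is 26%.
Origin Serara qualifies under the Narova–Serara agreement and 77.89 is covered: preferential rate Free applies instead.
Duty = €337,140.15 × 0% = €0.00.
Line 4 (15.42, Hesistan, 1,802 kg, €404,440.88):
Base rate for 15.42 is 0.5%.
Duty = €404,440.88 × 0.5% = €2,022.20.
Total = €29,629.24 + €0.00 + €0.00 + €2,022.20 = €31,651.44.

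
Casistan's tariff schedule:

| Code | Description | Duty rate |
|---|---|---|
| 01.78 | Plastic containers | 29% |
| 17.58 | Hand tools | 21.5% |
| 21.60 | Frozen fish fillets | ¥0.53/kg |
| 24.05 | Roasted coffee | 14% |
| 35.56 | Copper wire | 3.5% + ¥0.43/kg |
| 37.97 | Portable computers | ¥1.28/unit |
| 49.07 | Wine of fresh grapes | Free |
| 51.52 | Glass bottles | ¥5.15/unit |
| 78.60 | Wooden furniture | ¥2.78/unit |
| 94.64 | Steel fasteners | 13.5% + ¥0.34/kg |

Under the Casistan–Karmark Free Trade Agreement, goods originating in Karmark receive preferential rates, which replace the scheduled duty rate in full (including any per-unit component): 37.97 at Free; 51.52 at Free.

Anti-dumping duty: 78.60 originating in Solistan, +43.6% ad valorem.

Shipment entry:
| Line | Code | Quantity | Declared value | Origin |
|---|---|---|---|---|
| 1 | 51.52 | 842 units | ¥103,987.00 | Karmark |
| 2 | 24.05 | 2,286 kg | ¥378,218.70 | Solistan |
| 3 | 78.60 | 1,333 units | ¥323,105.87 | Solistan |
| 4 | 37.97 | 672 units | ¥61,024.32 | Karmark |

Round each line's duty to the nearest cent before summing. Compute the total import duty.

¥197,530.52

Line 1 (51.52, Karmark, 842 units, ¥103,987.00):
Base rate for 51.52 is ¥5.15/unit.
Origin Karmark qualifies under the Casistan–Karmark agreement and 51.52 is covered: preferential rate Free applies instead.
Duty = ¥103,987.00 × 0% = ¥0.00.
Line 2 (24.05, Solistan, 2,286 kg, ¥378,218.70):
Base rate for 24.05 is 14%.
Duty = ¥378,218.70 × 14% = ¥52,950.62.
Line 3 (78.60, Solistan, 1,333 units, ¥323,105.87):
Base rate for 78.60 is ¥2.78/unit.
Additional duty on 78.60 from Solistan: +43.6% ad valorem. Applied ad valorem rate = 43.6%.
Duty = ¥323,105.87 × 43.6% + 1,333 × ¥2.78 = ¥144,579.90.
Line 4 (37.97, Karmark, 672 units, ¥61,024.32):
Base rate for 37.97 is ¥1.28/unit.
Origin Karmark qualifies under the Casistan–Karmark agreement and 37.97 is covered: preferential rate Free applies instead.
Duty = ¥61,024.32 × 0% = ¥0.00.
Total = ¥0.00 + ¥52,950.62 + ¥144,579.90 + ¥0.00 = ¥197,530.52.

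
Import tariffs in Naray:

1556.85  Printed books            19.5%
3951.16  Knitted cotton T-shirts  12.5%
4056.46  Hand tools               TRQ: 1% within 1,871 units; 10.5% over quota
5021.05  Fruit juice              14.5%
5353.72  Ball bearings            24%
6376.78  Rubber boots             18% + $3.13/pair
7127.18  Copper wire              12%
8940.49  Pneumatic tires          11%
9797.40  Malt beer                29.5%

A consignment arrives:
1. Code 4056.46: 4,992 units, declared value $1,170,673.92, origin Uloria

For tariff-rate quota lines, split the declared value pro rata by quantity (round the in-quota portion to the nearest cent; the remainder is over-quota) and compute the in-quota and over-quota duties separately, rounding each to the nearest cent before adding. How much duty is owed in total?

$81,237.78

Line 1 (4056.46, Uloria, 4,992 units, $1,170,673.92):
Code 4056.46 is under a tariff-rate quota (threshold 1,871 units). In-quota: 1,871 units at 1%; over-quota: 3,121 units at 10.5%.
Pro-rata value split: in-quota = $1,170,673.92 × 1,871/4,992 = $438,768.21; over-quota = $1,170,673.92 − $438,768.21 = $731,905.71.
In-quota duty = $438,768.21 × 1% = $4,387.68. Over-quota duty = $731,905.71 × 10.5% = $76,850.10.
Line duty = $4,387.68 + $76,850.10 = $81,237.78.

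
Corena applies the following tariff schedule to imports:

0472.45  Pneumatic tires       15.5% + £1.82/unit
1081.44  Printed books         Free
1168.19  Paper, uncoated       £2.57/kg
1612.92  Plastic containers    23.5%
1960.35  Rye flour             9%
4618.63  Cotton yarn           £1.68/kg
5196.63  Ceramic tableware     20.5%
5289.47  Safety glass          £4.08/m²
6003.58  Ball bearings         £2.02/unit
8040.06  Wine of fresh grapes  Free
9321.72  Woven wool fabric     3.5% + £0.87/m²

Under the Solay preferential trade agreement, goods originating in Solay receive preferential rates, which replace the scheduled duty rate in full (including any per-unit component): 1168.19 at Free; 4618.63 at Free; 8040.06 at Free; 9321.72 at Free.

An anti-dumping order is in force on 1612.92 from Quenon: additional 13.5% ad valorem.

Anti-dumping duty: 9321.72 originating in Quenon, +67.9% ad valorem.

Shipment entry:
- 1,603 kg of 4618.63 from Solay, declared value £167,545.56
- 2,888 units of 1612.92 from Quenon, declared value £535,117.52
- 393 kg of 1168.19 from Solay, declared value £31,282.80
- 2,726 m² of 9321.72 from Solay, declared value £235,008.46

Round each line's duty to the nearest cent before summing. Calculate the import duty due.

£197,993.48

Line 1 (4618.63, Solay, 1,603 kg, £167,545.56):
Base rate for 4618.63 is £1.68/kg.
Origin Solay qualifies under the Corena–Solay agreement and 4618.63 is covered: preferential rate Free applies instead.
Duty = £167,545.56 × 0% = £0.00.
Line 2 (1612.92, Quenon, 2,888 units, £535,117.52):
Base rate for 1612.92 is 23.5%.
Additional duty on 1612.92 from Quenon: +13.5%. Applied ad valorem rate: 23.5% + 13.5% = 37%.
Duty = £535,117.52 × 37% = £197,993.48.
Line 3 (1168.19, Solay, 393 kg, £31,282.80):
Base rate for 1168.19 is £2.57/kg.
Origin Solay qualifies under the Corena–Solay agreement and 1168.19 is covered: preferential rate Free applies instead.
Duty = £31,282.80 × 0% = £0.00.
Line 4 (9321.72, Solay, 2,726 m², £235,008.46):
Base rate for 9321.72 is 3.5% + £0.87/m².
Origin Solay qualifies under the Corena–Solay agreement and 9321.72 is covered: preferential rate Free applies instead.
The additional-duty order on 9321.72 targets Quenon, not Solay; it does not apply.
Duty = £235,008.46 × 0% = £0.00.
Total = £0.00 + £197,993.48 + £0.00 + £0.00 = £197,993.48.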